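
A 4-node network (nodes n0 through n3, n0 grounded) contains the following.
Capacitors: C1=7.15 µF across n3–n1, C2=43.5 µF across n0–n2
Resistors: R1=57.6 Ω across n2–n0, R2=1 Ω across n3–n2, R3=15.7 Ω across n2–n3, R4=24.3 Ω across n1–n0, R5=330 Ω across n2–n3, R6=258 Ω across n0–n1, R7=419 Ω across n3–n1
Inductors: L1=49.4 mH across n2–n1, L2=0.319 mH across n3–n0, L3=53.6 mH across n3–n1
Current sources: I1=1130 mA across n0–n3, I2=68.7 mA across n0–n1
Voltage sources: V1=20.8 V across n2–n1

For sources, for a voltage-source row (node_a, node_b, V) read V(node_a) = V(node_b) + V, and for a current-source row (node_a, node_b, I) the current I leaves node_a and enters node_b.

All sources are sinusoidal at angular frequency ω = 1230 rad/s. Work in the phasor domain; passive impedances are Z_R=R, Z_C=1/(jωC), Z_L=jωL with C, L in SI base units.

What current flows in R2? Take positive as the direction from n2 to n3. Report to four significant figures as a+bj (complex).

Apply KCL at each of the 3 non-ground nodes and solve the resulting linear system.
Node n1: branches {C1, L1, L3, R4, R6, R7, I2, V1} → V_1 = -19.80+0.6220j
Node n2: branches {R1, R2, L1, R3, C2, R5, V1} → V_2 = 0.9971+0.6220j
Node n3: branches {C1, R2, R3, L2, I1, L3, R5, R7} → V_3 = 0.03616+0.8265j
Source currents: i(V1)=-1.009+0.4963j

0.9609-0.2045j A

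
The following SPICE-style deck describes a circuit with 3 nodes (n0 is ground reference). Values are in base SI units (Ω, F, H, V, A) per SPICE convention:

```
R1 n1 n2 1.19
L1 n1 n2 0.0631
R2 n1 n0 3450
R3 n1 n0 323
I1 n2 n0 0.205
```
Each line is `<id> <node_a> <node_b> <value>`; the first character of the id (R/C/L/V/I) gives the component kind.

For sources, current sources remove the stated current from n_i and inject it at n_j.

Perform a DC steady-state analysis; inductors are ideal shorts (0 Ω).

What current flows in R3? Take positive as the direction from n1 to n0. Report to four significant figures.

-0.1875 A

Apply KCL at each of the 2 non-ground nodes and solve the resulting linear system.
Node n1: branches {R1, L1, R2, R3} → V_1 = -60.55
Node n2: branches {R1, L1, I1} → V_2 = -60.55
Source currents: i(L1)=0.2050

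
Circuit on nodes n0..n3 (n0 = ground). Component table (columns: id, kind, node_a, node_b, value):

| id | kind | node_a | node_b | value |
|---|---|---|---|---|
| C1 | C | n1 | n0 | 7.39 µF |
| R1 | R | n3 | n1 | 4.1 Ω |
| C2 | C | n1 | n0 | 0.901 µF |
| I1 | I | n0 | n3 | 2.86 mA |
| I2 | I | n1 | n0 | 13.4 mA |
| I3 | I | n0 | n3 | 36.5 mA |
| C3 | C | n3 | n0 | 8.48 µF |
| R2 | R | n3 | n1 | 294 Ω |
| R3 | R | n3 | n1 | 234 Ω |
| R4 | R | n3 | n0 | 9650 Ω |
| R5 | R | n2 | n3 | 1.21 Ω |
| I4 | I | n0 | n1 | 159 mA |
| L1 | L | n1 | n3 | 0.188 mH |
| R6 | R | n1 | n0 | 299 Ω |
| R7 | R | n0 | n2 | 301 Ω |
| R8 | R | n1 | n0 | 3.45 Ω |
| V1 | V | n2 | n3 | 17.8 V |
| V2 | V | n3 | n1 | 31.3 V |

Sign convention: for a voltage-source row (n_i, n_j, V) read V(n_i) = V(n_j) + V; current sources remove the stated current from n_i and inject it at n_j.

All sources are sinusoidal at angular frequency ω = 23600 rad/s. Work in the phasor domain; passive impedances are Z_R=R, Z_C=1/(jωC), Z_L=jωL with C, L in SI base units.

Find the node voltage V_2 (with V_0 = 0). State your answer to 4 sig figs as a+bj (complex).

38.99-7.625j V

MNA unknowns: 3 node voltages V₁..V_3 plus 2 source currents (V1, V2)
C1: Y=0.000+0.1744j on G[1,0]
R1: Y=0.2439+0.000j on G[3,1]
C2: Y=0.000+0.02126j on G[1,0]
I1: z[0]−=0.00286, z[3]+=0.00286
I2: z[1]−=0.0134, z[0]+=0.0134
I3: z[0]−=0.0365, z[3]+=0.0365
C3: Y=0.000+0.2001j on G[3,0]
R2: Y=0.003401+0.000j on G[3,1]
R3: Y=0.004274+0.000j on G[3,1]
R4: Y=0.0001036+0.000j on G[3,0]
R5: Y=0.8264+0.000j on G[2,3]
I4: z[0]−=0.159, z[1]+=0.159
L1: Y=0.000-0.2254j on G[1,3]
R6: Y=0.003344+0.000j on G[1,0]
R7: Y=0.003322+0.000j on G[0,2]
R8: Y=0.2899+0.000j on G[1,0]
V1: row V2−V3=17.8, i_V1 at 2,3
V2: row V3−V1=31.3, i_V2 at 3,1
solve → V1=-10.11-7.625j, V2=38.99-7.625j, V3=21.19-7.625j
aux → i_V1=-14.84+0.02533j, i_V2=-9.493+2.840j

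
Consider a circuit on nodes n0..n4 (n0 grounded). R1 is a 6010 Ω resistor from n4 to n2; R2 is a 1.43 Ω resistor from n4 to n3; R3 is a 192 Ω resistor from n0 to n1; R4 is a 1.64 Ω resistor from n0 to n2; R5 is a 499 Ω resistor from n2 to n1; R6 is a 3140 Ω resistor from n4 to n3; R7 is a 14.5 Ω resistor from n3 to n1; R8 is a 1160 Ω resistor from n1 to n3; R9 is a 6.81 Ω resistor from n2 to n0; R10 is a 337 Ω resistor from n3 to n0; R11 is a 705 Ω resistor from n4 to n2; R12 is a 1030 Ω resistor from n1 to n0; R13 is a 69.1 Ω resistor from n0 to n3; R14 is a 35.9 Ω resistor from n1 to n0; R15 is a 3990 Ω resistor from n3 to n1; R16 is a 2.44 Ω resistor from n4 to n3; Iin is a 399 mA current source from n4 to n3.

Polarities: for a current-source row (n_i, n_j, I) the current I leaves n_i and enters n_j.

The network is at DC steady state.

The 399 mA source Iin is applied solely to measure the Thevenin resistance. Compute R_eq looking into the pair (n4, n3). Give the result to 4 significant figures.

R_eq = 0.9001 Ω

Apply KCL at each of the 4 non-ground nodes and solve the resulting linear system.
Node n1: branches {R3, R5, R7, R8, R12, R14, R15} → V_1 = 0.008733
Node n2: branches {R1, R4, R5, R9, R11} → V_2 = -0.0006981
Node n3: branches {R2, R6, R7, R8, R10, R13, R15, R16, Iin} → V_3 = 0.01324
Node n4: branches {R1, R2, R6, R11, R16, Iin} → V_4 = -0.3459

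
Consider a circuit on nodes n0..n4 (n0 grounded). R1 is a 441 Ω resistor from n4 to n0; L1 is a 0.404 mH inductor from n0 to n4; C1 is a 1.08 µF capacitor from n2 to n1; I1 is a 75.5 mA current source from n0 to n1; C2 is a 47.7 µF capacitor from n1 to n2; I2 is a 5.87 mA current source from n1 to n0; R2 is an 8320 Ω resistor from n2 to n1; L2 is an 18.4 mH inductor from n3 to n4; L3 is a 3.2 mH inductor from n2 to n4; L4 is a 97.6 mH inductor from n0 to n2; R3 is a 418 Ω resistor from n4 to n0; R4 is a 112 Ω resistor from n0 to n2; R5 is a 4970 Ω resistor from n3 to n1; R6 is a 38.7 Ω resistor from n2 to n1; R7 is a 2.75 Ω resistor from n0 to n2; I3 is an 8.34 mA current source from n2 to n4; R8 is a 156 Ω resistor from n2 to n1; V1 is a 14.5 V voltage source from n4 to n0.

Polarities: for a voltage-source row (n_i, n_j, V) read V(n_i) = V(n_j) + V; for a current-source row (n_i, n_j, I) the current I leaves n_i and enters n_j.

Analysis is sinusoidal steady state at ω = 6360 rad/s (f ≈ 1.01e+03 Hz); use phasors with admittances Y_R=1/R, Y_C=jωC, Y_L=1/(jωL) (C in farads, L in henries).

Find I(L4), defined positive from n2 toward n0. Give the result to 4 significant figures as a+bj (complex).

-0.002986-0.0006840j A

Element admittances at ω=6360 rad/s:
  Y(R1) = 0.002268+0.000j S between n4,n0
  Y(L1) = 0.000-0.3892j S between n0,n4
  Y(C1) = 0.000+0.006869j S between n2,n1
  I1: injects 0.0755 A into n1 (from n0)
  Y(C2) = 0.000+0.3034j S between n1,n2
  I2: injects 0.00587 A into n0 (from n1)
  Y(R2) = 0.0001202+0.000j S between n2,n1
  Y(L2) = 0.000-0.008545j S between n3,n4
  Y(L3) = 0.000-0.04914j S between n2,n4
  Y(L4) = 0.000-0.001611j S between n0,n2
  Y(R3) = 0.002392+0.000j S between n4,n0
  Y(R4) = 0.008929+0.000j S between n0,n2
  Y(R5) = 0.0002012+0.000j S between n3,n1
  Y(R6) = 0.02584+0.000j S between n2,n1
  Y(R7) = 0.3636+0.000j S between n0,n2
  I3: injects 0.00834 A into n4 (from n2)
  Y(R8) = 0.006410+0.000j S between n2,n1
  V1: constraint V(n4)−V(n0) = 14.5
Assemble and solve the 5×5 MNA system:
  V(n1)=0.4498-2.084j  V(n2)=0.4246-1.854j  V(n3)=14.54-0.3318j  V(n4)=14.50+0.000j
  i(V1)=-0.1531+6.334j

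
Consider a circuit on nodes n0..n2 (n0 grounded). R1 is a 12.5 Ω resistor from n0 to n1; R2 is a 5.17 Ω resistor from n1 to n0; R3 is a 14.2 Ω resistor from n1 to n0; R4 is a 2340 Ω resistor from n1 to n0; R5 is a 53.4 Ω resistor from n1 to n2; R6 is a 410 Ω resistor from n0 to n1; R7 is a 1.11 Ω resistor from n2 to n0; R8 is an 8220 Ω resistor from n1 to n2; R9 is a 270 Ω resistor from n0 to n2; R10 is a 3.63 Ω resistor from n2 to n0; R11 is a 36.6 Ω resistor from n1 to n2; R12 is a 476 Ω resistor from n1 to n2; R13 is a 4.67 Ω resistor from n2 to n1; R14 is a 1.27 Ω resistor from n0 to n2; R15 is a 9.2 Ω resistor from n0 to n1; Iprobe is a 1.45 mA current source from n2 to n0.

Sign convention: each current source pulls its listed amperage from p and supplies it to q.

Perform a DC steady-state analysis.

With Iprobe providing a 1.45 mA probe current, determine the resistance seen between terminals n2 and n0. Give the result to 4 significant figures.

R_eq = 0.4686 Ω

MNA unknowns: 2 node voltages V₁..V_2
R1: Y=0.08000 on G[0,1]
R2: Y=0.1934 on G[1,0]
R3: Y=0.07042 on G[1,0]
R4: Y=0.0004274 on G[1,0]
R5: Y=0.01873 on G[1,2]
R6: Y=0.002439 on G[0,1]
R7: Y=0.9009 on G[2,0]
R8: Y=0.0001217 on G[1,2]
R9: Y=0.003704 on G[0,2]
R10: Y=0.2755 on G[2,0]
R11: Y=0.02732 on G[1,2]
R12: Y=0.002101 on G[1,2]
R13: Y=0.2141 on G[2,1]
R14: Y=0.7874 on G[0,2]
R15: Y=0.1087 on G[0,1]
Iprobe: z[2]−=0.00145, z[0]+=0.00145
solve → V1=-0.0002484, V2=-0.0006795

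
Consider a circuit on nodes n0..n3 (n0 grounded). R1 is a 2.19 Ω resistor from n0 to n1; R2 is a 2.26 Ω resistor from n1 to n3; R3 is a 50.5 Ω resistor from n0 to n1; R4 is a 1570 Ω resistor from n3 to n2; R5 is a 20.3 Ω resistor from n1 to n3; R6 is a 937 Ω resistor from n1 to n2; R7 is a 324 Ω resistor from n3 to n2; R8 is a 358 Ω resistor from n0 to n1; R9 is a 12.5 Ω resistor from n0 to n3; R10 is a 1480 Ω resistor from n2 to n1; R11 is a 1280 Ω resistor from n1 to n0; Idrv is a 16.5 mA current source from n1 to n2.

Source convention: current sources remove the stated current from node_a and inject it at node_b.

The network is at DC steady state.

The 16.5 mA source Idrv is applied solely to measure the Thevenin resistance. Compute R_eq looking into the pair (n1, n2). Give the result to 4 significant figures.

Apply KCL at each of the 3 non-ground nodes and solve the resulting linear system.
Node n1: branches {R1, R2, R3, R5, R6, R8, R10, R11, Idrv} → V_1 = -0.002859
Node n2: branches {R4, R6, R7, R10, Idrv} → V_2 = 3.029
Node n3: branches {R2, R4, R5, R7, R9} → V_3 = 0.01716

R_eq = 183.8 Ω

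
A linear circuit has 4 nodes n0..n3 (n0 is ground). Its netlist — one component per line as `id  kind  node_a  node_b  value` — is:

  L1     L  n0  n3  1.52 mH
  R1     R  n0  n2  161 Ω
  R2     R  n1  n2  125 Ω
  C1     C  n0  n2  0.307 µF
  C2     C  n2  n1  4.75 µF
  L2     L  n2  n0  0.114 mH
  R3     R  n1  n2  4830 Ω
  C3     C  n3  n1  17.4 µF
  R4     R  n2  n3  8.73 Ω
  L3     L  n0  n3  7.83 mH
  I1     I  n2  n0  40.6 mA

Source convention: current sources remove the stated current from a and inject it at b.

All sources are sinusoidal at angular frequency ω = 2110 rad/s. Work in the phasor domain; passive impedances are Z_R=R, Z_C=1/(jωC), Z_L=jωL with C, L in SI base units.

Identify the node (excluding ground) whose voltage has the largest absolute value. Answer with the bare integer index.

Element admittances at ω=2110 rad/s:
  Y(L1) = 0.000-0.3118j S between n0,n3
  Y(R1) = 0.006211+0.000j S between n0,n2
  Y(R2) = 0.008000+0.000j S between n1,n2
  Y(C1) = 0.000+0.0006478j S between n0,n2
  Y(C2) = 0.000+0.01002j S between n2,n1
  Y(L2) = 0.000-4.157j S between n2,n0
  Y(R3) = 0.0002070+0.000j S between n1,n2
  Y(C3) = 0.000+0.03671j S between n3,n1
  Y(R4) = 0.1145+0.000j S between n2,n3
  Y(L3) = 0.000-0.06053j S between n0,n3
  I1: injects 0.0406 A into n0 (from n2)
Assemble and solve the 3×3 MNA system:
  V(n1)=0.0009739-0.002502j  V(n2)=-0.0002763-0.009694j  V(n3)=0.002923-0.0008182j

2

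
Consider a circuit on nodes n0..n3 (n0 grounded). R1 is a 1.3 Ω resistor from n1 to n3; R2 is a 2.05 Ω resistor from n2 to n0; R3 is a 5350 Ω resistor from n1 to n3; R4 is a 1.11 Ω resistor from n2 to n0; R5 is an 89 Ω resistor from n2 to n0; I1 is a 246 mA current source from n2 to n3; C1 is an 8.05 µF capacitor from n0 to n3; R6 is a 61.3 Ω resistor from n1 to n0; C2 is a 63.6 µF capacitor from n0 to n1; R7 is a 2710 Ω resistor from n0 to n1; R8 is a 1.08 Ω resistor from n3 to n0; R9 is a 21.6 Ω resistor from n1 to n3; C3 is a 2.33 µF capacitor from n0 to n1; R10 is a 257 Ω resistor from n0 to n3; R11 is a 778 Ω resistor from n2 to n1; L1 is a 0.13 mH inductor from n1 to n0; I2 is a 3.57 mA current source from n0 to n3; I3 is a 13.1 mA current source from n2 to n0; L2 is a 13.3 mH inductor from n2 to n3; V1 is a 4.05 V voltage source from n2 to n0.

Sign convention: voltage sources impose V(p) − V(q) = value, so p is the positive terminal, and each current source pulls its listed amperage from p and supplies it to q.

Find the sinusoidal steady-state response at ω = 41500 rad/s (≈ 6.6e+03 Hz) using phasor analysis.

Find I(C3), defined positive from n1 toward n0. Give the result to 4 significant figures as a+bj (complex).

MNA unknowns: 3 node voltages V₁..V_3 plus 1 source current (V1)
R1: Y=0.7692+0.000j on G[1,3]
R2: Y=0.4878+0.000j on G[2,0]
R3: Y=0.0001869+0.000j on G[1,3]
R4: Y=0.9009+0.000j on G[2,0]
R5: Y=0.01124+0.000j on G[2,0]
I1: z[2]−=0.246, z[3]+=0.246
C1: Y=0.000+0.3341j on G[0,3]
R6: Y=0.01631+0.000j on G[1,0]
C2: Y=0.000+2.639j on G[0,1]
R7: Y=0.0003690+0.000j on G[0,1]
R8: Y=0.9259+0.000j on G[3,0]
R9: Y=0.04630+0.000j on G[1,3]
C3: Y=0.000+0.09670j on G[0,1]
R10: Y=0.003891+0.000j on G[0,3]
R11: Y=0.001285+0.000j on G[2,1]
L1: Y=0.000-0.1854j on G[1,0]
I2: z[0]−=0.00357, z[3]+=0.00357
I3: z[2]−=0.0131, z[0]+=0.0131
L2: Y=0.000-0.001812j on G[2,3]
V1: row V2−V0=4.05, i_V1 at 2,0
solve → V1=-0.001448-0.04495j, V2=4.050+0.000j, V3=0.1327-0.05047j
aux → i_V1=-5.934+0.007039j

0.004346-0.0001400j A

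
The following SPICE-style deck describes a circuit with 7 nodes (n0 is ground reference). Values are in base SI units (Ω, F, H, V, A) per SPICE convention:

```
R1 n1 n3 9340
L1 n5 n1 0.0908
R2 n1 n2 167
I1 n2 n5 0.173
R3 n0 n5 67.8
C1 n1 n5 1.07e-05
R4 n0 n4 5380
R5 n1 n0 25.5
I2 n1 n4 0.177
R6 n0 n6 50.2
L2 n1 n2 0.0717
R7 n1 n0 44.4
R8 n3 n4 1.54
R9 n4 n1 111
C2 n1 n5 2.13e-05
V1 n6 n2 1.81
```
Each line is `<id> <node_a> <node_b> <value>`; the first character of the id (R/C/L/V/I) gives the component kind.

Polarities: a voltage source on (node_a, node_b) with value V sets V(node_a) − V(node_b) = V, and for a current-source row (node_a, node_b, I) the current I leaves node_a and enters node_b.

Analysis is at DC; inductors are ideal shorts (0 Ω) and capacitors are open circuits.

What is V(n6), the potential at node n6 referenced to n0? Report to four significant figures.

1.400 V

MNA unknowns: 6 node voltages V₁..V_6 plus 3 source currents (L1, L2, V1)
R1: Y=0.0001071 on G[1,3]
L1: row V5−V1=0, i_L1 at 5,1
R2: Y=0.005988 on G[1,2]
I1: z[2]−=0.173, z[5]+=0.173
R3: Y=0.01475 on G[0,5]
C1: Y=0.000 on G[1,5]
R4: Y=0.0001859 on G[0,4]
R5: Y=0.03922 on G[1,0]
I2: z[1]−=0.177, z[4]+=0.177
R6: Y=0.01992 on G[0,6]
L2: row V1−V2=0, i_L2 at 1,2
R7: Y=0.02252 on G[1,0]
R8: Y=0.6494 on G[3,4]
R9: Y=0.009009 on G[4,1]
C2: Y=0.000 on G[1,5]
V1: row V6−V2=1.81, i_V1 at 6,2
solve → V1=-0.4099, V2=-0.4099, V3=18.62, V4=18.63, V5=-0.4099, V6=1.400
aux → i_L1=0.1790, i_L2=0.2009, i_V1=-0.02789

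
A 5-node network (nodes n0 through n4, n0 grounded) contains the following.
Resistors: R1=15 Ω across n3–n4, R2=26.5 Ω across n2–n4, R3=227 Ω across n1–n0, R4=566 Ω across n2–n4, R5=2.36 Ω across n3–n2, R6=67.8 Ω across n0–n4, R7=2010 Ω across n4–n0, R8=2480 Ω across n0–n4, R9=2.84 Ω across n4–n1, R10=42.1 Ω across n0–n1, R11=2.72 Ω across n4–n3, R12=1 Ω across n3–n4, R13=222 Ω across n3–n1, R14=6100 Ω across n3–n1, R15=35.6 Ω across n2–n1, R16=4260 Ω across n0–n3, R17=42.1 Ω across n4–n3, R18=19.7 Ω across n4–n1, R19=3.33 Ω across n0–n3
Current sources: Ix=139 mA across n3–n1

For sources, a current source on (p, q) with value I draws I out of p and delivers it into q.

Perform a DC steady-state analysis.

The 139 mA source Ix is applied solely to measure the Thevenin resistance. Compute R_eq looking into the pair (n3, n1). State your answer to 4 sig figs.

R_eq = 2.677 Ω

MNA unknowns: 4 node voltages V₁..V_4
R1: Y=0.06667 on G[3,4]
R2: Y=0.03774 on G[2,4]
R3: Y=0.004405 on G[1,0]
R4: Y=0.001767 on G[2,4]
R5: Y=0.4237 on G[3,2]
R6: Y=0.01475 on G[0,4]
R7: Y=0.0004975 on G[4,0]
R8: Y=0.0004032 on G[0,4]
R9: Y=0.3521 on G[4,1]
R10: Y=0.02375 on G[0,1]
R11: Y=0.3676 on G[4,3]
R12: Y=1.000 on G[3,4]
R13: Y=0.004505 on G[3,1]
R14: Y=0.0001639 on G[3,1]
R15: Y=0.02809 on G[2,1]
R16: Y=0.0002347 on G[0,3]
R17: Y=0.02375 on G[4,3]
R18: Y=0.05076 on G[4,1]
R19: Y=0.3003 on G[0,3]
Ix: z[3]−=0.139, z[1]+=0.139
solve → V1=0.3381, V2=-0.006391, V3=-0.03403, V4=0.04507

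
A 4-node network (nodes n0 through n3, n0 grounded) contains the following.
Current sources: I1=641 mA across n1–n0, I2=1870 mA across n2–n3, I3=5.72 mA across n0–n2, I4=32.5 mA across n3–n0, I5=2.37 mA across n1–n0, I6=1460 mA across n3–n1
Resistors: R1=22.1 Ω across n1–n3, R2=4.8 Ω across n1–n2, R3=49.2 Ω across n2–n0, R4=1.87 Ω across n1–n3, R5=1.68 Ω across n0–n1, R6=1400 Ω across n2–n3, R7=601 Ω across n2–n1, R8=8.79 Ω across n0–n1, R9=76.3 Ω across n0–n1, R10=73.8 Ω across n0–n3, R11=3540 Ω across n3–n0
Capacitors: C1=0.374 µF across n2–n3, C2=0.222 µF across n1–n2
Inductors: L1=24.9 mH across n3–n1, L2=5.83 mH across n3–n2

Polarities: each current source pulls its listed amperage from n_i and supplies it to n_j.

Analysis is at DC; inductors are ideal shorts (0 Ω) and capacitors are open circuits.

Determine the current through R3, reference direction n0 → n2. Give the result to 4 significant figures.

MNA unknowns: 3 node voltages V₁..V_3 plus 2 source currents (L1, L2)
I1: z[1]−=0.641, z[0]+=0.641
R1: Y=0.04525 on G[1,3]
R2: Y=0.2083 on G[1,2]
R3: Y=0.02033 on G[2,0]
R4: Y=0.5348 on G[1,3]
C1: Y=0.000 on G[2,3]
R5: Y=0.5952 on G[0,1]
R6: Y=0.0007143 on G[2,3]
L1: row V3−V1=0, i_L1 at 3,1
R7: Y=0.001664 on G[2,1]
R8: Y=0.1138 on G[0,1]
L2: row V3−V2=0, i_L2 at 3,2
R9: Y=0.01311 on G[0,1]
C2: Y=0.000 on G[1,2]
I2: z[2]−=1.87, z[3]+=1.87
R10: Y=0.01355 on G[0,3]
R11: Y=0.0002825 on G[3,0]
I3: z[0]−=0.00572, z[2]+=0.00572
I4: z[3]−=0.0325, z[0]+=0.0325
I5: z[1]−=0.00237, z[0]+=0.00237
I6: z[3]−=1.46, z[1]+=1.46
solve → V1=-0.8861, V2=-0.8861, V3=-0.8861
aux → i_L1=-1.457, i_L2=1.846

0.01801 A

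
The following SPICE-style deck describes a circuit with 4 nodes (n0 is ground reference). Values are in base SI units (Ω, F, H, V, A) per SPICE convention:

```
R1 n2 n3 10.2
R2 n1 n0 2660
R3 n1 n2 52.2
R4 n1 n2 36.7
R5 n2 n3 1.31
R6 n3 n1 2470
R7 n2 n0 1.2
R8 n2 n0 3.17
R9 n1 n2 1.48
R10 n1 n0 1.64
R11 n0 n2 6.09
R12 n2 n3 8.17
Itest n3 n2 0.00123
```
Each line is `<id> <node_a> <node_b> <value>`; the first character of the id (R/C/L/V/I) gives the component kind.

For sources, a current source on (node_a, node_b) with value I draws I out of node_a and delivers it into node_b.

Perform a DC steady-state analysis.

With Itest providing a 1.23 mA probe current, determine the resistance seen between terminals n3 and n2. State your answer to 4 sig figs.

Apply KCL at each of the 3 non-ground nodes and solve the resulting linear system.
Node n1: branches {R2, R3, R4, R6, R9, R10} → V_1 = -3.033e-07
Node n2: branches {R1, R3, R4, R5, R7, R8, R9, R11, R12, Itest} → V_2 = 1.409e-07
Node n3: branches {R1, R5, R6, R12, Itest} → V_3 = -0.001250

R_eq = 1.016 Ω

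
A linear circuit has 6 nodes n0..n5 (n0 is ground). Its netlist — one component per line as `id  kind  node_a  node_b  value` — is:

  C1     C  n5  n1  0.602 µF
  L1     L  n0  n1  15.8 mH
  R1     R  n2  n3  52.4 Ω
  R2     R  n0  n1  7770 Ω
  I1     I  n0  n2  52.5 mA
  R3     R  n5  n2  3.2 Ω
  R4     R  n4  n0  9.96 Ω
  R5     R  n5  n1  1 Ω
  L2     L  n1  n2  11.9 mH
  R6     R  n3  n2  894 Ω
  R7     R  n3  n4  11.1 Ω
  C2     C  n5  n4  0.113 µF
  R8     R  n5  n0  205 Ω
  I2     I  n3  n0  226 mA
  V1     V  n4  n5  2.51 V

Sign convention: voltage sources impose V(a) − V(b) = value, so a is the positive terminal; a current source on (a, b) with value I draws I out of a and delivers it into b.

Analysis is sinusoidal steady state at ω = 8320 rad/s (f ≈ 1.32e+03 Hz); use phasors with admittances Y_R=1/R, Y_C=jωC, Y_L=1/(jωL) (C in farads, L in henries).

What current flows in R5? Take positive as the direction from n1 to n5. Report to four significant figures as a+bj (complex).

0.003173-0.03205j A

MNA unknowns: 5 node voltages V₁..V_5 plus 1 source current (V1)
C1: Y=0.000+0.005009j on G[5,1]
L1: Y=0.000-0.007607j on G[0,1]
R1: Y=0.01908+0.000j on G[2,3]
R2: Y=0.0001287+0.000j on G[0,1]
I1: z[0]−=0.0525, z[2]+=0.0525
R3: Y=0.3125+0.000j on G[5,2]
R4: Y=0.1004+0.000j on G[4,0]
R5: Y=1.000+0.000j on G[5,1]
L2: Y=0.000-0.01010j on G[1,2]
R6: Y=0.001119+0.000j on G[3,2]
R7: Y=0.09009+0.000j on G[3,4]
C2: Y=0.000+0.0009402j on G[5,4]
R8: Y=0.004878+0.000j on G[5,0]
I2: z[3]−=0.226, z[0]+=0.226
V1: row V4−V5=2.51, i_V1 at 4,5
solve → V1=-4.010-0.3214j, V2=-3.855-0.2846j, V3=-3.983-0.2885j, V4=-1.504-0.2894j, V5=-4.014-0.2894j
aux → i_V1=-0.07245+0.02677j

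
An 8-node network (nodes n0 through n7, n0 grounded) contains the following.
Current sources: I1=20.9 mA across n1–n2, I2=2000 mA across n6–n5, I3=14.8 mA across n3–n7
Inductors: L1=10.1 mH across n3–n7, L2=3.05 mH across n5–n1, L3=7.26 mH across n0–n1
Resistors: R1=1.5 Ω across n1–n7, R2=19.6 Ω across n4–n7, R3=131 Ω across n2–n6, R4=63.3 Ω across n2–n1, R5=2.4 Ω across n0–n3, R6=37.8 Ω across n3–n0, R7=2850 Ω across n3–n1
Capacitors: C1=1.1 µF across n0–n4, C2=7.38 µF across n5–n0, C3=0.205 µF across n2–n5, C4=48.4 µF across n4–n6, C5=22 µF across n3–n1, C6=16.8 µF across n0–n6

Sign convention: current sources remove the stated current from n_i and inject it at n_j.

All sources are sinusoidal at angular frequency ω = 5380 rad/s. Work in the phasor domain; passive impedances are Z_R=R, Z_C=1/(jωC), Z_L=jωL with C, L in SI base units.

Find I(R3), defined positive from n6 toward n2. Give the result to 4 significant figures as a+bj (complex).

-0.1078+0.1417j A

Element admittances at ω=5380 rad/s:
  I1: injects 0.0209 A into n2 (from n1)
  Y(L1) = 0.000-0.01840j S between n3,n7
  Y(R1) = 0.6667+0.000j S between n1,n7
  Y(C1) = 0.000+0.005918j S between n0,n4
  Y(R2) = 0.05102+0.000j S between n4,n7
  I2: injects 2 A into n5 (from n6)
  Y(R3) = 0.007634+0.000j S between n2,n6
  Y(C2) = 0.000+0.03970j S between n5,n0
  Y(L2) = 0.000-0.06094j S between n5,n1
  Y(C3) = 0.000+0.001103j S between n2,n5
  Y(R4) = 0.01580+0.000j S between n2,n1
  Y(C4) = 0.000+0.2604j S between n4,n6
  Y(C5) = 0.000+0.1184j S between n3,n1
  Y(R5) = 0.4167+0.000j S between n0,n3
  Y(C6) = 0.000+0.09038j S between n0,n6
  Y(L3) = 0.000-0.02560j S between n0,n1
  Y(R6) = 0.02646+0.000j S between n3,n0
  Y(R7) = 0.0003509+0.000j S between n3,n1
  I3: injects 0.0148 A into n7 (from n3)
Assemble and solve the 7×7 MNA system:
  V(n1)=9.382-22.91j  V(n2)=0.9030-12.03j  V(n3)=5.423+0.9286j  V(n4)=-17.26+1.535j  V(n5)=28.35+30.64j  V(n6)=-13.22+6.534j  V(n7)=8.074-21.11j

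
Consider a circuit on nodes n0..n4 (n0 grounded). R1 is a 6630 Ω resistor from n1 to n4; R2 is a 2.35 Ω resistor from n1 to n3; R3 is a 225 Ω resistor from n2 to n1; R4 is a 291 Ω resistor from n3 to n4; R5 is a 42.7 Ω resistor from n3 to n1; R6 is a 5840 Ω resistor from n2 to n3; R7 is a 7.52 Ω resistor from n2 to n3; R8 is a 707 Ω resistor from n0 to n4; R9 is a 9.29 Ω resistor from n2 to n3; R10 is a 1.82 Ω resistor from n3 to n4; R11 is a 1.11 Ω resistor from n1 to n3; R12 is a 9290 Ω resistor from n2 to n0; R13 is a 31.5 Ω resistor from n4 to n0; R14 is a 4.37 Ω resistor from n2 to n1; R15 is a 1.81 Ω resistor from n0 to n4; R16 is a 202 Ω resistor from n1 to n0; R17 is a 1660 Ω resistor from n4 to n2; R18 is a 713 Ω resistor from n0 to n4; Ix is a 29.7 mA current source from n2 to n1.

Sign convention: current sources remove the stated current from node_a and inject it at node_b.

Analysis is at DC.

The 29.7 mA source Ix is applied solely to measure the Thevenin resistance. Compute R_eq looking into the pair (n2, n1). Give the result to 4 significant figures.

Apply KCL at each of the 4 non-ground nodes and solve the resulting linear system.
Node n1: branches {R1, R2, R3, R5, R11, R14, R16, Ix} → V_1 = 0.01016
Node n2: branches {R3, R6, R7, R9, R12, R14, R17, Ix} → V_2 = -0.05761
Node n3: branches {R2, R4, R5, R6, R7, R9, R10, R11} → V_3 = -9.492e-05
Node n4: branches {R1, R4, R8, R10, R13, R15, R17, R18} → V_4 = -7.509e-05

R_eq = 2.282 Ω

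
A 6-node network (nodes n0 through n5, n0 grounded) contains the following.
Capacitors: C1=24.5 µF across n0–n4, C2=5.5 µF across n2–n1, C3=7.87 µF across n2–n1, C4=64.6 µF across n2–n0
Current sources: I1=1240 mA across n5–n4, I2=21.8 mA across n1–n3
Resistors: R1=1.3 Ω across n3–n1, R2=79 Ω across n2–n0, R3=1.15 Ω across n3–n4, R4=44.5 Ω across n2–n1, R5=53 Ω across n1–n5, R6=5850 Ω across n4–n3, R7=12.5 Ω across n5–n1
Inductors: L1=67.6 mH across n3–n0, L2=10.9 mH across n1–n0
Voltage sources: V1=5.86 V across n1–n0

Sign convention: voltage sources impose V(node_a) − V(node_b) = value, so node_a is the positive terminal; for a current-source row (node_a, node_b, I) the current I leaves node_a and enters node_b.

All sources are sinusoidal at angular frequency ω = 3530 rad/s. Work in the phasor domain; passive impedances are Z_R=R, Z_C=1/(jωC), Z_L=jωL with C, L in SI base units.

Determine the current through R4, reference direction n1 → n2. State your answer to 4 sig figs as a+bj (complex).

Element admittances at ω=3530 rad/s:
  Y(C1) = 0.000+0.08648j S between n0,n4
  I1: injects 1.24 A into n4 (from n5)
  Y(R1) = 0.7692+0.000j S between n3,n1
  Y(R2) = 0.01266+0.000j S between n2,n0
  Y(C2) = 0.000+0.01941j S between n2,n1
  Y(R3) = 0.8696+0.000j S between n3,n4
  Y(R4) = 0.02247+0.000j S between n2,n1
  Y(R5) = 0.01887+0.000j S between n1,n5
  Y(L1) = 0.000-0.004191j S between n3,n0
  Y(C3) = 0.000+0.02778j S between n2,n1
  I2: injects 0.0218 A into n3 (from n1)
  Y(L2) = 0.000-0.02599j S between n1,n0
  Y(C4) = 0.000+0.2280j S between n2,n0
  Y(R6) = 0.0001709+0.000j S between n4,n3
  Y(R7) = 0.08000+0.000j S between n5,n1
  V1: constraint V(n1)−V(n0) = 5.86
Assemble and solve the 6×6 MNA system:
  V(n1)=5.860+0.000j  V(n2)=1.049-0.3446j  V(n3)=7.306-0.9221j  V(n4)=8.555-1.773j  V(n5)=-6.682+0.000j
  i(V1)=-0.2413-0.7918j

0.1081+0.007743j A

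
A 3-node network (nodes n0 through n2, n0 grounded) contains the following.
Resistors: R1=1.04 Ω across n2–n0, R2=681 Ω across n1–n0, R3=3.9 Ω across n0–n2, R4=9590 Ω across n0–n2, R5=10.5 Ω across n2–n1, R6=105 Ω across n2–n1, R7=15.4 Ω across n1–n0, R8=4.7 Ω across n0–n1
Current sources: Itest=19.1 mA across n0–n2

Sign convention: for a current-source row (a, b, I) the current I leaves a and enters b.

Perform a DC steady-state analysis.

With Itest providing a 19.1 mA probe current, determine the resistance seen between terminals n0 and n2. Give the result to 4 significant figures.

MNA unknowns: 2 node voltages V₁..V_2
R1: Y=0.9615 on G[2,0]
R2: Y=0.001468 on G[1,0]
R3: Y=0.2564 on G[0,2]
R4: Y=0.0001043 on G[0,2]
R5: Y=0.09524 on G[2,1]
R6: Y=0.009524 on G[2,1]
R7: Y=0.06494 on G[1,0]
R8: Y=0.2128 on G[0,1]
Itest: z[0]−=0.0191, z[2]+=0.0191
solve → V1=0.004027, V2=0.01476

R_eq = 0.7727 Ω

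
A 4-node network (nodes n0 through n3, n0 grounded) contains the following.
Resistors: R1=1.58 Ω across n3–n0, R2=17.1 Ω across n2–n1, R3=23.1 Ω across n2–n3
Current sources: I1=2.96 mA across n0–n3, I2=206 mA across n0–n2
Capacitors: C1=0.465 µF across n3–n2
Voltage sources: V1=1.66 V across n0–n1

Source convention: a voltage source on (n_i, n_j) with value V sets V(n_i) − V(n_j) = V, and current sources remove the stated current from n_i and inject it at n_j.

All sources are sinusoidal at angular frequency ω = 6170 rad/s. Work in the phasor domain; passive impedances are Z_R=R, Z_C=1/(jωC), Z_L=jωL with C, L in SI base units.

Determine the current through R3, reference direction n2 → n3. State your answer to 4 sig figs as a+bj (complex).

0.04443-0.001317j A

MNA unknowns: 3 node voltages V₁..V_3 plus 1 source current (V1)
R1: Y=0.6329+0.000j on G[3,0]
R2: Y=0.05848+0.000j on G[2,1]
I1: z[0]−=0.00296, z[3]+=0.00296
I2: z[0]−=0.206, z[2]+=0.206
R3: Y=0.04329+0.000j on G[2,3]
C1: Y=0.000+0.002869j on G[3,2]
V1: row V0−V1=1.66, i_V1 at 0,1
solve → V1=-1.660+0.000j, V2=1.101-0.02784j, V3=0.07501+0.002572j
aux → i_V1=-0.1615+0.001628j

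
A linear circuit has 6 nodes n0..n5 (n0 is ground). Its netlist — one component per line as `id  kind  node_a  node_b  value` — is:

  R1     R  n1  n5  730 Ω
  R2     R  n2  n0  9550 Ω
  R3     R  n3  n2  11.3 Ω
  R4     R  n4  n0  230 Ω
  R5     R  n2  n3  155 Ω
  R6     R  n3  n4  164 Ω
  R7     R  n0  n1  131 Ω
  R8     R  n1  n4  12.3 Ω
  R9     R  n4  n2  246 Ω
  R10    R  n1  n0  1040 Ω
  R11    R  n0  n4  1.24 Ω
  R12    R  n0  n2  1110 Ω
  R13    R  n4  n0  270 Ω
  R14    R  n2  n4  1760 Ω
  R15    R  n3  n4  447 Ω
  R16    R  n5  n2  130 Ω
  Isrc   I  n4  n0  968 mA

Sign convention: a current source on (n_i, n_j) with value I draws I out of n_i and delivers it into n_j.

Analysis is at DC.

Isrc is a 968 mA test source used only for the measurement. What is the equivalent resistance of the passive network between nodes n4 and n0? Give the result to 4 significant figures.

R_eq = 1.215 Ω

MNA unknowns: 5 node voltages V₁..V_5
R1: Y=0.001370 on G[1,5]
R2: Y=0.0001047 on G[2,0]
R3: Y=0.08850 on G[3,2]
R4: Y=0.004348 on G[4,0]
R5: Y=0.006452 on G[2,3]
R6: Y=0.006098 on G[3,4]
R7: Y=0.007634 on G[0,1]
R8: Y=0.08130 on G[1,4]
R9: Y=0.004065 on G[4,2]
R10: Y=0.0009615 on G[1,0]
R11: Y=0.8065 on G[0,4]
R12: Y=0.0009009 on G[0,2]
R13: Y=0.003704 on G[4,0]
R14: Y=0.0005682 on G[2,4]
R15: Y=0.002237 on G[3,4]
R16: Y=0.007692 on G[5,2]
Isrc: z[4]−=0.968, z[0]+=0.968
solve → V1=-1.064, V2=-1.085, V3=-1.092, V4=-1.176, V5=-1.082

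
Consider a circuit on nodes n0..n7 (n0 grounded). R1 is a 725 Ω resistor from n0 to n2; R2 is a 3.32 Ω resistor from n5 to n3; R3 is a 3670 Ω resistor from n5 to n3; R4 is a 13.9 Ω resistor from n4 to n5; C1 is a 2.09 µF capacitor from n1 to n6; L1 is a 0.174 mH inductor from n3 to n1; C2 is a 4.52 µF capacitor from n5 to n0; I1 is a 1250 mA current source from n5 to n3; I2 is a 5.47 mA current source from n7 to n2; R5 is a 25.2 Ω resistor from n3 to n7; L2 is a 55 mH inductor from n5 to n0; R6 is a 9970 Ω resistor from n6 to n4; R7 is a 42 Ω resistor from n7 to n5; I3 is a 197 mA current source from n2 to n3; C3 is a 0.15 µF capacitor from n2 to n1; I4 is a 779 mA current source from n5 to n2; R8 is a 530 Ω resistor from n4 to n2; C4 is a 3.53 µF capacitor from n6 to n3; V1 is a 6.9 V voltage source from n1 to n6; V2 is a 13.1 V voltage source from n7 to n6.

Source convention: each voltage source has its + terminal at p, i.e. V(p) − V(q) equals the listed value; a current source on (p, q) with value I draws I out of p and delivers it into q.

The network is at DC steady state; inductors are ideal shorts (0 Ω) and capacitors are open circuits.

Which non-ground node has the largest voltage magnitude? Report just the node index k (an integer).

MNA unknowns: 7 node voltages V₁..V_7 plus 4 source currents (L1, L2, V1, V2)
R1: Y=0.001379 on G[0,2]
R2: Y=0.3012 on G[5,3]
R3: Y=0.0002725 on G[5,3]
R4: Y=0.07194 on G[4,5]
C1: Y=0.000 on G[1,6]
L1: row V3−V1=0, i_L1 at 3,1
C2: Y=0.000 on G[5,0]
I1: z[5]−=1.25, z[3]+=1.25
I2: z[7]−=0.00547, z[2]+=0.00547
R5: Y=0.03968 on G[3,7]
L2: row V5−V0=0, i_L2 at 5,0
R6: Y=0.0001003 on G[6,4]
R7: Y=0.02381 on G[7,5]
I3: z[2]−=0.197, z[3]+=0.197
C3: Y=0.000 on G[2,1]
I4: z[5]−=0.779, z[2]+=0.779
R8: Y=0.001887 on G[4,2]
C4: Y=0.000 on G[6,3]
V1: row V1−V6=6.9, i_V1 at 1,6
V2: row V7−V6=13.1, i_V2 at 7,6
solve → V1=3.980, V2=182.6, V3=3.980, V4=4.655, V5=0.000, V6=-2.920, V7=10.18
aux → i_L1=0.4931, i_L2=-0.2518, i_V1=0.4931, i_V2=-0.4939

2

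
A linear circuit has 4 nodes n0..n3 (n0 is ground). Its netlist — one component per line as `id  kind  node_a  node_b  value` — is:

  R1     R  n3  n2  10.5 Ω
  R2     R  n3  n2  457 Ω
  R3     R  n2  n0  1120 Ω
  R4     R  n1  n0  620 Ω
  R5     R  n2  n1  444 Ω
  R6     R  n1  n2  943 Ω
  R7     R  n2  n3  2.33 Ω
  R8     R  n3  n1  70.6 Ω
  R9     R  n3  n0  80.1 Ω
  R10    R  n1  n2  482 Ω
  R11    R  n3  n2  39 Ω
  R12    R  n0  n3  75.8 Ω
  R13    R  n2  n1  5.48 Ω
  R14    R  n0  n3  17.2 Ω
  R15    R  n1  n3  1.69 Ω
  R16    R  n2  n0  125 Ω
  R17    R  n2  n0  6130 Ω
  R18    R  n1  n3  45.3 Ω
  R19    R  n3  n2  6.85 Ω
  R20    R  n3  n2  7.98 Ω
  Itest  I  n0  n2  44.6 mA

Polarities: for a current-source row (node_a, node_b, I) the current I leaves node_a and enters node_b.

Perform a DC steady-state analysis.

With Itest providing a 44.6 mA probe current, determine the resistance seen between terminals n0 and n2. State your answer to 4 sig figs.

R_eq = 11.41 Ω

Apply KCL at each of the 3 non-ground nodes and solve the resulting linear system.
Node n1: branches {R4, R5, R6, R8, R10, R13, R15, R18} → V_1 = 0.4765
Node n2: branches {R1, R2, R3, R5, R6, R7, R10, R11, R13, R16, R17, R19, R20, Itest} → V_2 = 0.5091
Node n3: branches {R1, R2, R7, R8, R9, R11, R12, R14, R15, R18, R19, R20} → V_3 = 0.4679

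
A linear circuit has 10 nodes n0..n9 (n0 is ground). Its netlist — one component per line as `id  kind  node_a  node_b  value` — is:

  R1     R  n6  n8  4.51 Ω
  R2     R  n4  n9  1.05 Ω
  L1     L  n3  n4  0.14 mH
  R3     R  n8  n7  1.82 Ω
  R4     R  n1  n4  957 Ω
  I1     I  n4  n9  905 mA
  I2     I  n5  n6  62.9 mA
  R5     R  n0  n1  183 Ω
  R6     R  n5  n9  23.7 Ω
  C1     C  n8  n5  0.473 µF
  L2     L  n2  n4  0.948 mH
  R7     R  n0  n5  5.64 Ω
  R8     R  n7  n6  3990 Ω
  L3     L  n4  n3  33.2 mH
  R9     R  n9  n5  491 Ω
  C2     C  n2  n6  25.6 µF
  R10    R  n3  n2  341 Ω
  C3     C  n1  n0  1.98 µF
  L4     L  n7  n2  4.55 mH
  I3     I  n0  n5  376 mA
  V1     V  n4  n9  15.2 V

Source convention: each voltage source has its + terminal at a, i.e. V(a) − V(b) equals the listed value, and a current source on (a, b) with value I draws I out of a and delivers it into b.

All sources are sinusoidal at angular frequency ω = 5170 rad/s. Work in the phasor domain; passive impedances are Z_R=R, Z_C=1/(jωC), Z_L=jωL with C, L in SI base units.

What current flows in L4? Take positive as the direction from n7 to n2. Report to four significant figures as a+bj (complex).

Apply KCL at each of the 9 non-ground nodes and solve the resulting linear system.
Node n1: branches {R4, R5, C3} → V_1 = 0.7727-1.361j
Node n2: branches {L2, C2, R10, L4} → V_2 = 18.34-0.6203j
Node n3: branches {L1, L3, R10} → V_3 = 18.14-0.9065j
Node n4: branches {R2, L1, R4, I1, L2, L3, V1} → V_4 = 18.14-0.9069j
Node n5: branches {I2, R6, C1, R7, R9, I3} → V_5 = 2.018-0.002674j
Node n6: branches {R1, I2, R8, C2} → V_6 = 18.01-1.373j
Node n7: branches {R3, R8, L4} → V_7 = 18.25-1.575j
Node n8: branches {R1, R3, C1} → V_8 = 18.18-1.568j
Node n9: branches {R2, I1, R6, R9, V1} → V_9 = 2.943-0.9069j
Source currents: i(V1)=-15.34-0.04000j

-0.04057+0.003723j A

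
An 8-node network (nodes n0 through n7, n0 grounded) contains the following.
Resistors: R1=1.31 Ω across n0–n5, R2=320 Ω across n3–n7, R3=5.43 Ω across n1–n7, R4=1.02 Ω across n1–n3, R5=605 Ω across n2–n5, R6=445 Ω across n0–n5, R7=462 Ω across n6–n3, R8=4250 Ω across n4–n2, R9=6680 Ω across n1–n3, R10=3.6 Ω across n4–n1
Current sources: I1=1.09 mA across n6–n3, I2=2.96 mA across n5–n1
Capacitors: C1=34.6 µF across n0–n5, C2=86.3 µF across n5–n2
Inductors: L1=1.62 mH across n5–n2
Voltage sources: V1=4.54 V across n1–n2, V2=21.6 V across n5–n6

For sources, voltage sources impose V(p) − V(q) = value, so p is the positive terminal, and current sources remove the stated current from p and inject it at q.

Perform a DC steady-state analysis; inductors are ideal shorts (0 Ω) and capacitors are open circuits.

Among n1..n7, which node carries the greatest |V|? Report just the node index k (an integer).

Element admittances at DC:
  Y(R1) = 0.7634 S between n0,n5
  Y(R2) = 0.003125 S between n3,n7
  I1: injects 0.00109 A into n3 (from n6)
  Y(R3) = 0.1842 S between n1,n7
  Y(R4) = 0.9804 S between n1,n3
  Y(C1) = 0.000 S between n0,n5
  L1: short n5↔n2 (DC inductor)
  I2: injects 0.00296 A into n1 (from n5)
  Y(R5) = 0.001653 S between n2,n5
  Y(R6) = 0.002247 S between n0,n5
  Y(C2) = 0.000 S between n5,n2
  Y(R7) = 0.002165 S between n6,n3
  Y(R8) = 0.0002353 S between n4,n2
  Y(R9) = 0.0001497 S between n1,n3
  Y(R10) = 0.2778 S between n4,n1
  V1: constraint V(n1)−V(n2) = 4.54
  V2: constraint V(n5)−V(n6) = 21.6
Assemble and solve the 10×10 MNA system:
  V(n1)=4.540  V(n2)=0.000  V(n3)=4.484  V(n4)=4.536  V(n5)=0.000  V(n6)=-21.60  V(n7)=4.539
  i(L1)=0.05241  i(V1)=-0.05348  i(V2)=-0.05537

6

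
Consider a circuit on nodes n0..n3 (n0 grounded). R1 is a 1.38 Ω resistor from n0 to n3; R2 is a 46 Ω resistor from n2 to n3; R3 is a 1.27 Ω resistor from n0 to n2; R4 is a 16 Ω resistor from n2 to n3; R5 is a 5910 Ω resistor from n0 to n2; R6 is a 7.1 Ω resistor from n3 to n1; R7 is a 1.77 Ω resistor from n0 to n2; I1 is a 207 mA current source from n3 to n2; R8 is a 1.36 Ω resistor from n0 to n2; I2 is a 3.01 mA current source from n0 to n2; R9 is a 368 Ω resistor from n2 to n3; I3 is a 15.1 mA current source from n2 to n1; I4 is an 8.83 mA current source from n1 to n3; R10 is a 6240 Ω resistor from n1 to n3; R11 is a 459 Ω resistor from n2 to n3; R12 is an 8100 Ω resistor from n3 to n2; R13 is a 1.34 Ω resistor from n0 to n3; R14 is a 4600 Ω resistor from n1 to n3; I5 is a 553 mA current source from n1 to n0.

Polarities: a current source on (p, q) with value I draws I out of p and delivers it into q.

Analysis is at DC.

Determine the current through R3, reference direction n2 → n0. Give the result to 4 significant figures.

0.05521 A

Element admittances at DC:
  Y(R1) = 0.7246 S between n0,n3
  Y(R2) = 0.02174 S between n2,n3
  Y(R3) = 0.7874 S between n0,n2
  Y(R4) = 0.06250 S between n2,n3
  Y(R5) = 0.0001692 S between n0,n2
  Y(R6) = 0.1408 S between n3,n1
  Y(R7) = 0.5650 S between n0,n2
  I1: injects 0.207 A into n2 (from n3)
  Y(R8) = 0.7353 S between n0,n2
  I2: injects 0.00301 A into n2 (from n0)
  Y(R9) = 0.002717 S between n2,n3
  I3: injects 0.0151 A into n1 (from n2)
  I4: injects 0.00883 A into n3 (from n1)
  Y(R10) = 0.0001603 S between n1,n3
  Y(R11) = 0.002179 S between n2,n3
  Y(R12) = 0.0001235 S between n3,n2
  Y(R13) = 0.7463 S between n0,n3
  Y(R14) = 0.0002174 S between n1,n3
  I5: injects 0.553 A into n0 (from n1)
Assemble and solve the 3×3 MNA system:
  V(n1)=-4.345  V(n2)=0.07012  V(n3)=-0.4734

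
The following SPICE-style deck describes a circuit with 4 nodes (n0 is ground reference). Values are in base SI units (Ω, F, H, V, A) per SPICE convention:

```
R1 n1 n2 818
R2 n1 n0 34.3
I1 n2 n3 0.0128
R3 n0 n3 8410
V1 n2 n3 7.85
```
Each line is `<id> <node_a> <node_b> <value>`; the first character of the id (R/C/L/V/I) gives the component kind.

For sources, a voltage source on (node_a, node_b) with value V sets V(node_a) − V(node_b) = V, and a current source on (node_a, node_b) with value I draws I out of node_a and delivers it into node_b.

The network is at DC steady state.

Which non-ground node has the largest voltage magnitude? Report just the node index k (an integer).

Apply KCL at each of the 3 non-ground nodes and solve the resulting linear system.
Node n1: branches {R1, R2} → V_1 = 0.02907
Node n2: branches {R1, I1, V1} → V_2 = 0.7223
Node n3: branches {I1, R3, V1} → V_3 = -7.128
Source currents: i(V1)=-0.01365

3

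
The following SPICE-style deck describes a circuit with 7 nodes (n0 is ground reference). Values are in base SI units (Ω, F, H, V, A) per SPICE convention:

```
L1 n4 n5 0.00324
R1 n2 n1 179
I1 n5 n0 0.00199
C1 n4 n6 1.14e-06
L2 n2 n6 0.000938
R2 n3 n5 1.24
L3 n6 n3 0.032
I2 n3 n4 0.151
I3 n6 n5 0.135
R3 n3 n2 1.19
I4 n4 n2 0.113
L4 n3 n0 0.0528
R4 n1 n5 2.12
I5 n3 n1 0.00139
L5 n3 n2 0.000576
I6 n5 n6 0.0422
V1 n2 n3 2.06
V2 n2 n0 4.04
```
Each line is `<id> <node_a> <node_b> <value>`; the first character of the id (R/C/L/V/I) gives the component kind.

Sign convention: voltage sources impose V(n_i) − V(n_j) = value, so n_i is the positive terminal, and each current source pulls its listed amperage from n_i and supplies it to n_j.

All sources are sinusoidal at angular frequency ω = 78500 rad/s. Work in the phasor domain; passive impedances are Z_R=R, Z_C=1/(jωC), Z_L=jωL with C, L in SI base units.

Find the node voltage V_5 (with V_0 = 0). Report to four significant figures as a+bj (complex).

2.091-0.007399j V

Element admittances at ω=78500 rad/s:
  Y(L1) = 0.000-0.003932j S between n4,n5
  Y(R1) = 0.005587+0.000j S between n2,n1
  I1: injects 0.00199 A into n0 (from n5)
  Y(C1) = 0.000+0.08949j S between n4,n6
  Y(L2) = 0.000-0.01358j S between n2,n6
  Y(R2) = 0.8065+0.000j S between n3,n5
  Y(L3) = 0.000-0.0003981j S between n6,n3
  I2: injects 0.151 A into n4 (from n3)
  I3: injects 0.135 A into n5 (from n6)
  Y(R3) = 0.8403+0.000j S between n3,n2
  I4: injects 0.113 A into n2 (from n4)
  Y(L4) = 0.000-0.0002413j S between n3,n0
  Y(R4) = 0.4717+0.000j S between n1,n5
  I5: injects 0.00139 A into n1 (from n3)
  Y(L5) = 0.000-0.02212j S between n3,n2
  I6: injects 0.0422 A into n6 (from n5)
  V1: constraint V(n2)−V(n3) = 2.06
  V2: constraint V(n2)−V(n0) = 4.04
Assemble and solve the 8×8 MNA system:
  V(n1)=2.116-0.007313j  V(n2)=4.040+0.000j  V(n3)=1.980+0.000j  V(n4)=3.619-3.513j  V(n5)=2.091-0.007399j  V(n6)=3.552-2.934j
  i(V1)=-1.667+0.05167j  i(V2)=-0.001990+0.0004777j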